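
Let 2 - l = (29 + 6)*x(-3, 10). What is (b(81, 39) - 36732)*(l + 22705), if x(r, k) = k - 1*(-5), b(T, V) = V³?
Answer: 501024834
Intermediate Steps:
x(r, k) = 5 + k (x(r, k) = k + 5 = 5 + k)
l = -523 (l = 2 - (29 + 6)*(5 + 10) = 2 - 35*15 = 2 - 1*525 = 2 - 525 = -523)
(b(81, 39) - 36732)*(l + 22705) = (39³ - 36732)*(-523 + 22705) = (59319 - 36732)*22182 = 22587*22182 = 501024834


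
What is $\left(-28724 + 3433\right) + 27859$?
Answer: $2568$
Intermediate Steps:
$\left(-28724 + 3433\right) + 27859 = -25291 + 27859 = 2568$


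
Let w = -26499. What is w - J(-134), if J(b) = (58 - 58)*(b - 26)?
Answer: -26499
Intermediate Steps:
J(b) = 0 (J(b) = 0*(-26 + b) = 0)
w - J(-134) = -26499 - 1*0 = -26499 + 0 = -26499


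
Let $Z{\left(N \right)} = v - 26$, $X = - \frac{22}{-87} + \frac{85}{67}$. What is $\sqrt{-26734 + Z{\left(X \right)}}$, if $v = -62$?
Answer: $i \sqrt{26822} \approx 163.77 i$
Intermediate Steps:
$X = \frac{8869}{5829}$ ($X = \left(-22\right) \left(- \frac{1}{87}\right) + 85 \cdot \frac{1}{67} = \frac{22}{87} + \frac{85}{67} = \frac{8869}{5829} \approx 1.5215$)
$Z{\left(N \right)} = -88$ ($Z{\left(N \right)} = -62 - 26 = -88$)
$\sqrt{-26734 + Z{\left(X \right)}} = \sqrt{-26734 - 88} = \sqrt{-26822} = i \sqrt{26822}$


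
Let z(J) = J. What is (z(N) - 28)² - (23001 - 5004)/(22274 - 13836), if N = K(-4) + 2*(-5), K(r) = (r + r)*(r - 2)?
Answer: 825803/8438 ≈ 97.867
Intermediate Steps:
K(r) = 2*r*(-2 + r) (K(r) = (2*r)*(-2 + r) = 2*r*(-2 + r))
N = 38 (N = 2*(-4)*(-2 - 4) + 2*(-5) = 2*(-4)*(-6) - 10 = 48 - 10 = 38)
(z(N) - 28)² - (23001 - 5004)/(22274 - 13836) = (38 - 28)² - (23001 - 5004)/(22274 - 13836) = 10² - 17997/8438 = 100 - 17997/8438 = 825803/8438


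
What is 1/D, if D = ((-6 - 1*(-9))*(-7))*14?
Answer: -1/294 ≈ -0.0034014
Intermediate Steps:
D = -294 (D = ((-6 + 9)*(-7))*14 = (3*(-7))*14 = -21*14 = -294)
1/D = 1/(-294) = -1/294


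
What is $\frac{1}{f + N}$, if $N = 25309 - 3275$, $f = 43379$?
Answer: $\frac{1}{65413} \approx 1.5287 \cdot 10^{-5}$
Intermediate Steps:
$N = 22034$
$\frac{1}{f + N} = \frac{1}{43379 + 22034} = \frac{1}{65413}$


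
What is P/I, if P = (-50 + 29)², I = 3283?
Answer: 9/67 ≈ 0.13433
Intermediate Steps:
P = 441 (P = (-21)² = 441)
P/I = 441/3283 = 441*(1/3283) = 9/67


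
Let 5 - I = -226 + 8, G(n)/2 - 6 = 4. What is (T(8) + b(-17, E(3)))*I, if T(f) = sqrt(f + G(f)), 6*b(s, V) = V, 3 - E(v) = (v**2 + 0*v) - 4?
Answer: -223/3 + 446*sqrt(7) ≈ 1105.7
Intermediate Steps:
E(v) = 7 - v**2 (E(v) = 3 - ((v**2 + 0*v) - 4) = 3 - ((v**2 + 0) - 4) = 3 - (v**2 - 4) = 3 - (-4 + v**2) = 3 + (4 - v**2) = 7 - v**2)
b(s, V) = V/6
G(n) = 20 (G(n) = 12 + 2*4 = 12 + 8 = 20)
T(f) = sqrt(20 + f) (T(f) = sqrt(f + 20) = sqrt(20 + f))
I = 223 (I = 5 - (-226 + 8) = 5 - 1*(-218) = 5 + 218 = 223)
(T(8) + b(-17, E(3)))*I = (sqrt(20 + 8) + (7 - 1*3**2)/6)*223 = (sqrt(28) + (7 - 1*9)/6)*223 = (2*sqrt(7) + (7 - 9)/6)*223 = (2*sqrt(7) + (1/6)*(-2))*223 = (2*sqrt(7) - 1/3)*223 = (-1/3 + 2*sqrt(7))*223 = -223/3 + 446*sqrt(7)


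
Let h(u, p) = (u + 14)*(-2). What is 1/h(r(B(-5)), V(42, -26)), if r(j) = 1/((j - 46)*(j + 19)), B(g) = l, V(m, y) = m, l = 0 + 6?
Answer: -500/13999 ≈ -0.035717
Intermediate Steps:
l = 6
B(g) = 6
r(j) = 1/((-46 + j)*(19 + j))
h(u, p) = -28 - 2*u (h(u, p) = (14 + u)*(-2) = -28 - 2*u)
1/h(r(B(-5)), V(42, -26)) = 1/(-28 - 2/(-874 + 6² - 27*6)) = 1/(-28 - 2/(-874 + 36 - 162)) = 1/(-28 - 2/(-1000)) = 1/(-28 - 2*(-1/1000)) = 1/(-28 + 1/500) = 1/(-13999/500) = -500/13999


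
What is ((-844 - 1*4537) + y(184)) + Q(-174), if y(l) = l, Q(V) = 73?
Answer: -5124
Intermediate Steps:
((-844 - 1*4537) + y(184)) + Q(-174) = ((-844 - 1*4537) + 184) + 73 = ((-844 - 4537) + 184) + 73 = (-5381 + 184) + 73 = -5197 + 73 = -5124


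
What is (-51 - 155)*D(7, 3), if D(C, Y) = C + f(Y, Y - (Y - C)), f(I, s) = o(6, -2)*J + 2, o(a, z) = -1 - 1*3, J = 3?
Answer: 618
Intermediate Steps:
o(a, z) = -4 (o(a, z) = -1 - 3 = -4)
f(I, s) = -10 (f(I, s) = -4*3 + 2 = -12 + 2 = -10)
D(C, Y) = -10 + C (D(C, Y) = C - 10 = -10 + C)
(-51 - 155)*D(7, 3) = (-51 - 155)*(-10 + 7) = -206*(-3) = 618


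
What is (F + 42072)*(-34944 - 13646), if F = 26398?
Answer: -3326957300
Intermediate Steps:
(F + 42072)*(-34944 - 13646) = (26398 + 42072)*(-34944 - 13646) = 68470*(-48590) = -3326957300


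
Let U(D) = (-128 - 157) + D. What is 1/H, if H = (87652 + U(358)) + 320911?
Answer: 1/408636 ≈ 2.4472e-6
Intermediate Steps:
U(D) = -285 + D
H = 408636 (H = (87652 + (-285 + 358)) + 320911 = (87652 + 73) + 320911 = 87725 + 320911 = 408636)
1/H = 1/408636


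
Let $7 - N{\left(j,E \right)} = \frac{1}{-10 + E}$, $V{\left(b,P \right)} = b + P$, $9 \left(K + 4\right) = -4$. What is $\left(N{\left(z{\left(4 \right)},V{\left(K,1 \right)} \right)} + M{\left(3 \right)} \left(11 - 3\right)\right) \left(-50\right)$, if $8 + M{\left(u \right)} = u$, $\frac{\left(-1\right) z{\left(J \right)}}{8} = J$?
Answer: $\frac{199200}{121} \approx 1646.3$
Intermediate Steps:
$K = - \frac{40}{9}$ ($K = -4 + \frac{1}{9} \left(-4\right) = -4 - \frac{4}{9} = - \frac{40}{9} \approx -4.4444$)
$z{\left(J \right)} = - 8 J$
$M{\left(u \right)} = -8 + u$
$V{\left(b,P \right)} = P + b$
$N{\left(j,E \right)} = 7 - \frac{1}{-10 + E}$
$\left(N{\left(z{\left(4 \right)},V{\left(K,1 \right)} \right)} + M{\left(3 \right)} \left(11 - 3\right)\right) \left(-50\right) = \left(\frac{-71 + 7 \left(1 - \frac{40}{9}\right)}{-10 + \left(1 - \frac{40}{9}\right)} + \left(-8 + 3\right) \left(11 - 3\right)\right) \left(-50\right) = \left(\frac{-71 + 7 \left(- \frac{31}{9}\right)}{-10 - \frac{31}{9}} - 40\right) \left(-50\right) = \left(\frac{-71 - \frac{217}{9}}{- \frac{121}{9}} - 40\right) \left(-50\right) = \left(\left(- \frac{9}{121}\right) \left(- \frac{856}{9}\right) - 40\right) \left(-50\right) = \left(\frac{856}{121} - 40\right) \left(-50\right) = \left(- \frac{3984}{121}\right) \left(-50\right) = \frac{199200}{121}$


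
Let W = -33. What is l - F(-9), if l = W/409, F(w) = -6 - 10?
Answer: 6511/409 ≈ 15.919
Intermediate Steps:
F(w) = -16
l = -33/409 ≈ -0.080685
l - F(-9) = -33/409 - 1*(-16) = -33/409 + 16 = 6511/409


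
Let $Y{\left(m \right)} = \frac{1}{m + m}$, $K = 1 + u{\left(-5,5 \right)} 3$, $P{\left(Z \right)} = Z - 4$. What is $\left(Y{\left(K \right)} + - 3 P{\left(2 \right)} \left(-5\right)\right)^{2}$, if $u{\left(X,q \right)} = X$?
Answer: $\frac{707281}{784} \approx 902.14$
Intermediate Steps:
$P{\left(Z \right)} = -4 + Z$
$K = -14$ ($K = 1 - 15 = -14$)
$Y{\left(m \right)} = \frac{1}{2 m}$
$\left(Y{\left(K \right)} + - 3 P{\left(2 \right)} \left(-5\right)\right)^{2} = \left(\frac{1}{2 \left(-14\right)} + - 3 \left(-4 + 2\right) \left(-5\right)\right)^{2} = \left(\frac{1}{2} \left(- \frac{1}{14}\right) + \left(-3\right) \left(-2\right) \left(-5\right)\right)^{2} = \left(- \frac{1}{28} + 6 \left(-5\right)\right)^{2} = \left(- \frac{1}{28} - 30\right)^{2} = \left(- \frac{841}{28}\right)^{2} = \frac{707281}{784}$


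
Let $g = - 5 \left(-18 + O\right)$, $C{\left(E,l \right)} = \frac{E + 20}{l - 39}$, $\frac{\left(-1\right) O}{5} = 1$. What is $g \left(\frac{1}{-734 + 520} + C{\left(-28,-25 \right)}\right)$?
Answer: $\frac{11845}{856} \approx 13.838$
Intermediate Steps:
$O = -5$ ($O = \left(-5\right) 1 = -5$)
$C{\left(E,l \right)} = \frac{20 + E}{-39 + l}$
$g = 115$ ($g = - 5 \left(-18 - 5\right) = \left(-5\right) \left(-23\right) = 115$)
$g \left(\frac{1}{-734 + 520} + C{\left(-28,-25 \right)}\right) = 115 \left(\frac{1}{-734 + 520} + \frac{20 - 28}{-39 - 25}\right) = 115 \left(\frac{1}{-214} + \frac{1}{-64} \left(-8\right)\right) = 115 \left(- \frac{1}{214} - - \frac{1}{8}\right) = 115 \left(- \frac{1}{214} + \frac{1}{8}\right) = 115 \cdot \frac{103}{856} = \frac{11845}{856}$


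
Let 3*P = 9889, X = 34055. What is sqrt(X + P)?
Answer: sqrt(336162)/3 ≈ 193.26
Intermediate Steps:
P = 9889/3 (P = (1/3)*9889 = 9889/3 ≈ 3296.3)
sqrt(X + P) = sqrt(34055 + 9889/3) = sqrt(112054/3) = sqrt(336162)/3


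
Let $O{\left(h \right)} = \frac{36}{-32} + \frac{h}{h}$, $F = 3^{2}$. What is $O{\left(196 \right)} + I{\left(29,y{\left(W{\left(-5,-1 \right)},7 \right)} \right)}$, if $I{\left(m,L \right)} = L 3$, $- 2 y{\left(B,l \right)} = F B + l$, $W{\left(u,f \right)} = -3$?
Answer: $\frac{239}{8} \approx 29.875$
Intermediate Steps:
$F = 9$
$y{\left(B,l \right)} = - \frac{9 B}{2} - \frac{l}{2}$ ($y{\left(B,l \right)} = - \frac{9 B + l}{2} = - \frac{l + 9 B}{2} = - \frac{9 B}{2} - \frac{l}{2}$)
$O{\left(h \right)} = - \frac{1}{8}$ ($O{\left(h \right)} = 36 \left(- \frac{1}{32}\right) + 1 = - \frac{9}{8} + 1 = - \frac{1}{8}$)
$I{\left(m,L \right)} = 3 L$
$O{\left(196 \right)} + I{\left(29,y{\left(W{\left(-5,-1 \right)},7 \right)} \right)} = - \frac{1}{8} + 3 \left(\left(- \frac{9}{2}\right) \left(-3\right) - \frac{7}{2}\right) = - \frac{1}{8} + 3 \left(\frac{27}{2} - \frac{7}{2}\right) = - \frac{1}{8} + 3 \cdot 10 = - \frac{1}{8} + 30 = \frac{239}{8}$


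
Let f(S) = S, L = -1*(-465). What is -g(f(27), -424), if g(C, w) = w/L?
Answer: 424/465 ≈ 0.91183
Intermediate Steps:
L = 465
g(C, w) = w/465
-g(f(27), -424) = -(-424)/465 = -1*(-424/465) = 424/465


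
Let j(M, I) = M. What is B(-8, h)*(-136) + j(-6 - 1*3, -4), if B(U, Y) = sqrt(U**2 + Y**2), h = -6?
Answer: -1369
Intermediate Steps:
B(-8, h)*(-136) + j(-6 - 1*3, -4) = sqrt((-8)**2 + (-6)**2)*(-136) + (-6 - 1*3) = sqrt(64 + 36)*(-136) + (-6 - 3) = sqrt(100)*(-136) - 9 = 10*(-136) - 9 = -1360 - 9 = -1369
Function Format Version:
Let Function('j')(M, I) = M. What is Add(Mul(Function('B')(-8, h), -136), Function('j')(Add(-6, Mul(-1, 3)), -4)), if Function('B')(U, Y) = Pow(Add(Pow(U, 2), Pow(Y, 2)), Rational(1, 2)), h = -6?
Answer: -1369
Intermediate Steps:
Add(Mul(Function('B')(-8, h), -136), Function('j')(Add(-6, Mul(-1, 3)), -4)) = Add(Mul(Pow(Add(Pow(-8, 2), Pow(-6, 2)), Rational(1, 2)), -136), Add(-6, Mul(-1, 3))) = Add(Mul(Pow(Add(64, 36), Rational(1, 2)), -136), Add(-6, -3)) = Add(Mul(Pow(100, Rational(1, 2)), -136), -9) = Add(Mul(10, -136), -9) = Add(-1360, -9) = -1369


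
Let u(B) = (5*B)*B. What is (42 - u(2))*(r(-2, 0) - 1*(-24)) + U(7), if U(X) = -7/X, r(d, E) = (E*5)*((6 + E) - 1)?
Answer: 527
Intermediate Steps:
r(d, E) = 5*E*(5 + E) (r(d, E) = (5*E)*(5 + E) = 5*E*(5 + E))
u(B) = 5*B²
(42 - u(2))*(r(-2, 0) - 1*(-24)) + U(7) = (42 - 5*2²)*(5*0*(5 + 0) - 1*(-24)) - 7/7 = (42 - 5*4)*(5*0*5 + 24) - 7*⅐ = (42 - 1*20)*(0 + 24) - 1 = (42 - 20)*24 - 1 = 22*24 - 1 = 528 - 1 = 527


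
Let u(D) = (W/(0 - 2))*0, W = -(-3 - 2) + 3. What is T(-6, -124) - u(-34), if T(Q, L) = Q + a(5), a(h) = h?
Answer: -1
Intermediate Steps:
W = 8 (W = -1*(-5) + 3 = 5 + 3 = 8)
T(Q, L) = 5 + Q (T(Q, L) = Q + 5 = 5 + Q)
u(D) = 0 (u(D) = (8/(0 - 2))*0 = (8/(-2))*0 = -½*8*0 = -4*0 = 0)
T(-6, -124) - u(-34) = (5 - 6) - 1*0 = -1 + 0 = -1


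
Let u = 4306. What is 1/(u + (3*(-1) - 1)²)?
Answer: 1/4322 ≈ 0.00023137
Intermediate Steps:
1/(u + (3*(-1) - 1)²) = 1/(4306 + (3*(-1) - 1)²) = 1/(4306 + (-3 - 1)²) = 1/(4306 + (-4)²) = 1/(4306 + 16) = 1/4322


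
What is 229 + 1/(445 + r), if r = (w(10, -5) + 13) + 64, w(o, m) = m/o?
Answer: 238849/1043 ≈ 229.00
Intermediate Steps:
r = 153/2 (r = (-5/10 + 13) + 64 = (-5*⅒ + 13) + 64 = (-½ + 13) + 64 = 25/2 + 64 = 153/2 ≈ 76.500)
229 + 1/(445 + r) = 229 + 1/(445 + 153/2) = 229 + 1/(1043/2) = 229 + 2/1043 = 238849/1043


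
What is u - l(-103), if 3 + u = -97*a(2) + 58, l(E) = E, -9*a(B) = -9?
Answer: 61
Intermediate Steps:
a(B) = 1 (a(B) = -⅑*(-9) = 1)
u = -42 (u = -3 + (-97*1 + 58) = -3 + (-97 + 58) = -3 - 39 = -42)
u - l(-103) = -42 - 1*(-103) = -42 + 103 = 61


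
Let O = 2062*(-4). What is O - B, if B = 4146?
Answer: -12394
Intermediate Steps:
O = -8248
O - B = -8248 - 1*4146 = -8248 - 4146 = -12394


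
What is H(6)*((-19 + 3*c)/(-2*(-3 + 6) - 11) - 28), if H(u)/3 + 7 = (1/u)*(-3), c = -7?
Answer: 9810/17 ≈ 577.06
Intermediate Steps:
H(u) = -21 - 9/u (H(u) = -21 + 3*((1/u)*(-3)) = -21 + 3*(-3/u) = -21 - 9/u)
H(6)*((-19 + 3*c)/(-2*(-3 + 6) - 11) - 28) = (-21 - 9/6)*((-19 + 3*(-7))/(-2*(-3 + 6) - 11) - 28) = (-21 - 9*⅙)*((-19 - 21)/(-2*3 - 11) - 28) = (-21 - 3/2)*(-40/(-6 - 11) - 28) = -45*(-40/(-17) - 28)/2 = -45*(-40*(-1/17) - 28)/2 = -45*(40/17 - 28)/2 = -45/2*(-436/17) = 9810/17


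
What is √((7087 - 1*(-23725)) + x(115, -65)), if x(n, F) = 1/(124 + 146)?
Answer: √249577230/90 ≈ 175.53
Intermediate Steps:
x(n, F) = 1/270
√((7087 - 1*(-23725)) + x(115, -65)) = √((7087 - 1*(-23725)) + 1/270) = √((7087 + 23725) + 1/270) = √(30812 + 1/270) = √(8319241/270) = √249577230/90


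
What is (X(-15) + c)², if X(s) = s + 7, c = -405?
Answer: 170569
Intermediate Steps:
X(s) = 7 + s
(X(-15) + c)² = ((7 - 15) - 405)² = (-8 - 405)² = (-413)² = 170569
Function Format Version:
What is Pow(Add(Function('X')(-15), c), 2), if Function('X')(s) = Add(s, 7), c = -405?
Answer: 170569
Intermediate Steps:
Function('X')(s) = Add(7, s)
Pow(Add(Function('X')(-15), c), 2) = Pow(Add(Add(7, -15), -405), 2) = Pow(Add(-8, -405), 2) = Pow(-413, 2) = 170569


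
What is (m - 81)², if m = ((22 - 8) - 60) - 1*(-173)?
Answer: 2116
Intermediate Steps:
m = 127 (m = (14 - 60) + 173 = -46 + 173 = 127)
(m - 81)² = (127 - 81)² = 46² = 2116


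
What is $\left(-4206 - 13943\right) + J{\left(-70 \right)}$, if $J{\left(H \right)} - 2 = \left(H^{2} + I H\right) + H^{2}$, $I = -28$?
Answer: $-6387$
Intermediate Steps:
$J{\left(H \right)} = 2 - 28 H + 2 H^{2}$ ($J{\left(H \right)} = 2 + \left(\left(H^{2} - 28 H\right) + H^{2}\right) = 2 + \left(- 28 H + 2 H^{2}\right) = 2 - 28 H + 2 H^{2}$)
$\left(-4206 - 13943\right) + J{\left(-70 \right)} = \left(-4206 - 13943\right) + \left(2 - -1960 + 2 \left(-70\right)^{2}\right) = \left(-4206 - 13943\right) + \left(2 + 1960 + 2 \cdot 4900\right) = -18149 + \left(2 + 1960 + 9800\right) = -18149 + 11762 = -6387$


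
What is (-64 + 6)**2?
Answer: 3364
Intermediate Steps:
(-64 + 6)**2 = (-58)**2 = 3364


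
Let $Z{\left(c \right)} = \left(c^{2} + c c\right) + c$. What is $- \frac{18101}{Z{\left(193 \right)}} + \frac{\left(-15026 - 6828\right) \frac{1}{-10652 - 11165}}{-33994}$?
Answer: $- \frac{6713093209006}{27697181698359} \approx -0.24237$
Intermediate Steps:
$Z{\left(c \right)} = c + 2 c^{2}$ ($Z{\left(c \right)} = \left(c^{2} + c^{2}\right) + c = 2 c^{2} + c = c + 2 c^{2}$)
$- \frac{18101}{Z{\left(193 \right)}} + \frac{\left(-15026 - 6828\right) \frac{1}{-10652 - 11165}}{-33994} = - \frac{18101}{193 \left(1 + 2 \cdot 193\right)} + \frac{\left(-15026 - 6828\right) \frac{1}{-10652 - 11165}}{-33994} = - \frac{18101}{193 \left(1 + 386\right)} + - \frac{21854}{-21817} \left(- \frac{1}{33994}\right) = - \frac{18101}{193 \cdot 387} + \left(-21854\right) \left(- \frac{1}{21817}\right) \left(- \frac{1}{33994}\right) = - \frac{18101}{74691} + \frac{21854}{21817} \left(- \frac{1}{33994}\right) = \left(-18101\right) \frac{1}{74691} - \frac{10927}{370823549} = - \frac{18101}{74691} - \frac{10927}{370823549} = - \frac{6713093209006}{27697181698359}$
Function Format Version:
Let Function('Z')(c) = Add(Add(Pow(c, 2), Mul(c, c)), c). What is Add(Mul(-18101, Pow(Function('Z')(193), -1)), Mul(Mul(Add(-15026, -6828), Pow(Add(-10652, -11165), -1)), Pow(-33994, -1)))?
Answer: Rational(-6713093209006, 27697181698359) ≈ -0.24237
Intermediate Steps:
Function('Z')(c) = Add(c, Mul(2, Pow(c, 2))) (Function('Z')(c) = Add(Add(Pow(c, 2), Pow(c, 2)), c) = Add(Mul(2, Pow(c, 2)), c) = Add(c, Mul(2, Pow(c, 2))))
Add(Mul(-18101, Pow(Function('Z')(193), -1)), Mul(Mul(Add(-15026, -6828), Pow(Add(-10652, -11165), -1)), Pow(-33994, -1))) = Add(Mul(-18101, Pow(Mul(193, Add(1, Mul(2, 193))), -1)), Mul(Mul(Add(-15026, -6828), Pow(Add(-10652, -11165), -1)), Pow(-33994, -1))) = Add(Mul(-18101, Pow(Mul(193, Add(1, 386)), -1)), Mul(Mul(-21854, Pow(-21817, -1)), Rational(-1, 33994))) = Add(Mul(-18101, Pow(Mul(193, 387), -1)), Mul(Mul(-21854, Rational(-1, 21817)), Rational(-1, 33994))) = Add(Mul(-18101, Pow(74691, -1)), Mul(Rational(21854, 21817), Rational(-1, 33994))) = Add(Mul(-18101, Rational(1, 74691)), Rational(-10927, 370823549)) = Add(Rational(-18101, 74691), Rational(-10927, 370823549)) = Rational(-6713093209006, 27697181698359)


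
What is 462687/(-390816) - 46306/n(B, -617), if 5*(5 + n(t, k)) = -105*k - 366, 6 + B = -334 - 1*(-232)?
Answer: -20046649193/4194367584 ≈ -4.7794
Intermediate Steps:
B = -108 (B = -6 + (-334 - 1*(-232)) = -6 + (-334 + 232) = -6 - 102 = -108)
n(t, k) = -391/5 - 21*k (n(t, k) = -5 + (-105*k - 366)/5 = -5 + (-366 - 105*k)/5 = -5 + (-366/5 - 21*k) = -391/5 - 21*k)
462687/(-390816) - 46306/n(B, -617) = 462687/(-390816) - 46306/(-391/5 - 21*(-617)) = 462687*(-1/390816) - 46306/(-391/5 + 12957) = -154229/130272 - 46306/64394/5 = -154229/130272 - 46306*5/64394 = -154229/130272 - 115765/32197 = -20046649193/4194367584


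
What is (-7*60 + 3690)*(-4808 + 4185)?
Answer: -2037210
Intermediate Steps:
(-7*60 + 3690)*(-4808 + 4185) = (-420 + 3690)*(-623) = 3270*(-623) = -2037210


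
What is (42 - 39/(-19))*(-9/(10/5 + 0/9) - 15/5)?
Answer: -12555/38 ≈ -330.39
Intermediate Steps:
(42 - 39/(-19))*(-9/(10/5 + 0/9) - 15/5) = (42 - 39*(-1/19))*(-9/(10*(⅕) + 0*(⅑)) - 15*⅕) = (42 + 39/19)*(-9/(2 + 0) - 3) = 837*(-9/2 - 3)/19 = (837/19)*(-15/2) = -12555/38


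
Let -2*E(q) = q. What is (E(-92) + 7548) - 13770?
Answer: -6176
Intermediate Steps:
E(q) = -q/2
(E(-92) + 7548) - 13770 = (-½*(-92) + 7548) - 13770 = (46 + 7548) - 13770 = 7594 - 13770 = -6176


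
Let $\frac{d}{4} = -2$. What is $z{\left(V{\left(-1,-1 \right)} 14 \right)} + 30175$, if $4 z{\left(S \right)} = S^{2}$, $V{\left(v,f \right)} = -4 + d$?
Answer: $37231$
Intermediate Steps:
$d = -8$ ($d = 4 \left(-2\right) = -8$)
$V{\left(v,f \right)} = -12$ ($V{\left(v,f \right)} = -4 - 8 = -12$)
$z{\left(S \right)} = \frac{S^{2}}{4}$
$z{\left(V{\left(-1,-1 \right)} 14 \right)} + 30175 = \frac{\left(\left(-12\right) 14\right)^{2}}{4} + 30175 = \frac{\left(-168\right)^{2}}{4} + 30175 = \frac{1}{4} \cdot 28224 + 30175 = 7056 + 30175 = 37231$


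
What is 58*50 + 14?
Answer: 2914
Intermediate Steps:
58*50 + 14 = 2900 + 14 = 2914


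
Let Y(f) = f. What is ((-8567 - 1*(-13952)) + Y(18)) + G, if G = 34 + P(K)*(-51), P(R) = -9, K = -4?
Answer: 5896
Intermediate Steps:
G = 493 (G = 34 - 9*(-51) = 34 + 459 = 493)
((-8567 - 1*(-13952)) + Y(18)) + G = ((-8567 - 1*(-13952)) + 18) + 493 = ((-8567 + 13952) + 18) + 493 = (5385 + 18) + 493 = 5403 + 493 = 5896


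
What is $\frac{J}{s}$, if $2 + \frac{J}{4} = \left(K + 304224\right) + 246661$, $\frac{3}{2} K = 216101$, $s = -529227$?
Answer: $- \frac{8339404}{1587681} \approx -5.2526$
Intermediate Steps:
$K = \frac{432202}{3}$ ($K = \frac{2}{3} \cdot 216101 = \frac{432202}{3} \approx 1.4407 \cdot 10^{5}$)
$J = \frac{8339404}{3}$ ($J = -8 + 4 \left(\left(\frac{432202}{3} + 304224\right) + 246661\right) = -8 + 4 \left(\frac{1344874}{3} + 246661\right) = -8 + 4 \cdot \frac{2084857}{3} = -8 + \frac{8339428}{3} = \frac{8339404}{3} \approx 2.7798 \cdot 10^{6}$)
$\frac{J}{s} = \frac{8339404}{3 \left(-529227\right)} = \frac{8339404}{3} \left(- \frac{1}{529227}\right) = - \frac{8339404}{1587681}$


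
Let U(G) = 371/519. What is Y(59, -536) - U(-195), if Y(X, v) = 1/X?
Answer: -21370/30621 ≈ -0.69789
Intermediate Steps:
U(G) = 371/519 (U(G) = 371*(1/519) = 371/519)
Y(59, -536) - U(-195) = 1/59 - 1*371/519 = 1/59 - 371/519 = -21370/30621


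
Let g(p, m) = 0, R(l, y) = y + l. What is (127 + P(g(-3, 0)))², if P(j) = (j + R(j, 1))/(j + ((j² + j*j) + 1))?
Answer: 16384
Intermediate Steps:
R(l, y) = l + y
P(j) = (1 + 2*j)/(1 + j + 2*j²) (P(j) = (j + (j + 1))/(j + ((j² + j*j) + 1)) = (j + (1 + j))/(j + ((j² + j²) + 1)) = (1 + 2*j)/(j + (2*j² + 1)) = (1 + 2*j)/(j + (1 + 2*j²)) = (1 + 2*j)/(1 + j + 2*j²))
(127 + P(g(-3, 0)))² = (127 + (1 + 2*0)/(1 + 0 + 2*0²))² = (127 + (1 + 0)/(1 + 0 + 2*0))² = (127 + 1/(1 + 0 + 0))² = (127 + 1/1)² = (127 + 1*1)² = (127 + 1)² = 128² = 16384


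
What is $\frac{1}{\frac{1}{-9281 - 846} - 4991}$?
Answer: $- \frac{10127}{50543858} \approx -0.00020036$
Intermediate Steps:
$\frac{1}{\frac{1}{-9281 - 846} - 4991} = \frac{1}{\frac{1}{-10127} - 4991} = \frac{1}{- \frac{1}{10127} - 4991} = \frac{1}{- \frac{50543858}{10127}} = - \frac{10127}{50543858}$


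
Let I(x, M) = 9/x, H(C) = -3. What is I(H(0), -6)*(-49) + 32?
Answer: 179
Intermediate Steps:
I(H(0), -6)*(-49) + 32 = (9/(-3))*(-49) + 32 = (9*(-⅓))*(-49) + 32 = -3*(-49) + 32 = 147 + 32 = 179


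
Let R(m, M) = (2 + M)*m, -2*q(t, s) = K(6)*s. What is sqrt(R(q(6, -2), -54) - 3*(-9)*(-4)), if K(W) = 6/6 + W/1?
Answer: 2*I*sqrt(118) ≈ 21.726*I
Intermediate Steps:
K(W) = 1 + W (K(W) = 6*(1/6) + W*1 = 1 + W)
q(t, s) = -7*s/2 (q(t, s) = -(1 + 6)*s/2 = -7*s/2)
R(m, M) = m*(2 + M)
sqrt(R(q(6, -2), -54) - 3*(-9)*(-4)) = sqrt((-7/2*(-2))*(2 - 54) - 3*(-9)*(-4)) = sqrt(7*(-52) + 27*(-4)) = sqrt(-364 - 108) = sqrt(-472) = 2*I*sqrt(118)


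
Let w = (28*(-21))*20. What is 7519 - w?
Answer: 19279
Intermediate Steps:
w = -11760 (w = -588*20 = -11760)
7519 - w = 7519 - 1*(-11760) = 7519 + 11760 = 19279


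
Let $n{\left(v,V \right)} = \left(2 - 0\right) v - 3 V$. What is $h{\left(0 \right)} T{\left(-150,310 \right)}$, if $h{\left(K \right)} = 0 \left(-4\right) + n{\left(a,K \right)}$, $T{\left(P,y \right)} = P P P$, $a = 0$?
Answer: $0$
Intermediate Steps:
$n{\left(v,V \right)} = - 3 V + 2 v$ ($n{\left(v,V \right)} = \left(2 + 0\right) v - 3 V = 2 v - 3 V = - 3 V + 2 v$)
$T{\left(P,y \right)} = P^{3}$ ($T{\left(P,y \right)} = P^{2} P = P^{3}$)
$h{\left(K \right)} = - 3 K$ ($h{\left(K \right)} = 0 \left(-4\right) + \left(- 3 K + 2 \cdot 0\right) = 0 + \left(- 3 K + 0\right) = 0 - 3 K = - 3 K$)
$h{\left(0 \right)} T{\left(-150,310 \right)} = \left(-3\right) 0 \left(-150\right)^{3} = 0 \left(-3375000\right) = 0$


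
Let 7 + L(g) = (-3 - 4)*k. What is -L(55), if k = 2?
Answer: 21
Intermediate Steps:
L(g) = -21 (L(g) = -7 + (-3 - 4)*2 = -7 - 7*2 = -7 - 14 = -21)
-L(55) = -1*(-21) = 21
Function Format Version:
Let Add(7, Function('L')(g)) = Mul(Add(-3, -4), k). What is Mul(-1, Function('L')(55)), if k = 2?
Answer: 21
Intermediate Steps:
Function('L')(g) = -21 (Function('L')(g) = Add(-7, Mul(Add(-3, -4), 2)) = Add(-7, Mul(-7, 2)) = Add(-7, -14) = -21)
Mul(-1, Function('L')(55)) = Mul(-1, -21) = 21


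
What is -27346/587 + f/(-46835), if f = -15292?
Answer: -1271773506/27492145 ≈ -46.260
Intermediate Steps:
-27346/587 + f/(-46835) = -27346/587 - 15292/(-46835) = -27346*1/587 - 15292*(-1/46835) = -27346/587 + 15292/46835 = -1271773506/27492145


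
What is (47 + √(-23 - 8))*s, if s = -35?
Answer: -1645 - 35*I*√31 ≈ -1645.0 - 194.87*I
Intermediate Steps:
(47 + √(-23 - 8))*s = (47 + √(-23 - 8))*(-35) = (47 + √(-31))*(-35) = (47 + I*√31)*(-35) = -1645 - 35*I*√31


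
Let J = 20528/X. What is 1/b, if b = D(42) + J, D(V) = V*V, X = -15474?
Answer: 7737/13637804 ≈ 0.00056732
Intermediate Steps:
D(V) = V**2
J = -10264/7737 (J = 20528/(-15474) = 20528*(-1/15474) = -10264/7737 ≈ -1.3266)
b = 13637804/7737 (b = 42**2 - 10264/7737 = 1764 - 10264/7737 = 13637804/7737 ≈ 1762.7)
1/b = 1/(13637804/7737) = 7737/13637804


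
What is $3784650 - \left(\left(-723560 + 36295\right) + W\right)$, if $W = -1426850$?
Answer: $5898765$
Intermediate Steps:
$3784650 - \left(\left(-723560 + 36295\right) + W\right) = 3784650 - \left(\left(-723560 + 36295\right) - 1426850\right) = 3784650 - \left(-687265 - 1426850\right) = 3784650 - -2114115 = 3784650 + 2114115 = 5898765$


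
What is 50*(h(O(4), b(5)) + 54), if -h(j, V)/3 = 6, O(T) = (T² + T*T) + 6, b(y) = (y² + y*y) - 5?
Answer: 1800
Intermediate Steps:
b(y) = -5 + 2*y² (b(y) = (y² + y²) - 5 = 2*y² - 5 = -5 + 2*y²)
O(T) = 6 + 2*T² (O(T) = (T² + T²) + 6 = 2*T² + 6 = 6 + 2*T²)
h(j, V) = -18 (h(j, V) = -3*6 = -18)
50*(h(O(4), b(5)) + 54) = 50*(-18 + 54) = 50*36 = 1800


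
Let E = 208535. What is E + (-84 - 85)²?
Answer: 237096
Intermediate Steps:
E + (-84 - 85)² = 208535 + (-84 - 85)² = 208535 + (-169)² = 208535 + 28561 = 237096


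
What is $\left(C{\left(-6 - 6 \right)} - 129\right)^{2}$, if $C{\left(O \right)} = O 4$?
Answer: $31329$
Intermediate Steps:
$C{\left(O \right)} = 4 O$
$\left(C{\left(-6 - 6 \right)} - 129\right)^{2} = \left(4 \left(-6 - 6\right) - 129\right)^{2} = \left(4 \left(-12\right) - 129\right)^{2} = \left(-48 - 129\right)^{2} = \left(-177\right)^{2} = 31329$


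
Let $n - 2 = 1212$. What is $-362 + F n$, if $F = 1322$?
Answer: $1604546$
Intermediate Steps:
$n = 1214$ ($n = 2 + 1212 = 1214$)
$-362 + F n = -362 + 1322 \cdot 1214 = -362 + 1604908 = 1604546$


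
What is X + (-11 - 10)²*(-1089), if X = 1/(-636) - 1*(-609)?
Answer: -305051041/636 ≈ -4.7964e+5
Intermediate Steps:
X = 387323/636 (X = -1/636 + 609 = 387323/636 ≈ 609.00)
X + (-11 - 10)²*(-1089) = 387323/636 + (-11 - 10)²*(-1089) = 387323/636 + (-21)²*(-1089) = 387323/636 + 441*(-1089) = 387323/636 - 480249 = -305051041/636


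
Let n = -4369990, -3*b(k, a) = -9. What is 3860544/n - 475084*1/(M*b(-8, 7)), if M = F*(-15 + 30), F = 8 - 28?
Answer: 51815945989/98324775 ≈ 526.99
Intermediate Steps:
F = -20
b(k, a) = 3 (b(k, a) = -1/3*(-9) = 3)
M = -300 (M = -20*(-15 + 30) = -20*15 = -300)
3860544/n - 475084*1/(M*b(-8, 7)) = 3860544/(-4369990) - 475084/((-300*3)) = 3860544*(-1/4369990) - 475084/(-900) = -1930272/2184995 - 475084*(-1/900) = -1930272/2184995 + 118771/225 = 51815945989/98324775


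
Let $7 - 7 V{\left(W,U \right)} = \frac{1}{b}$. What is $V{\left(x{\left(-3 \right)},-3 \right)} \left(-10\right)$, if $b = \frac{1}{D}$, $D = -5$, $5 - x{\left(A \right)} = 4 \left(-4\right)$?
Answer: $- \frac{120}{7} \approx -17.143$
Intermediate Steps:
$x{\left(A \right)} = 21$ ($x{\left(A \right)} = 5 - 4 \left(-4\right) = 5 - -16 = 5 + 16 = 21$)
$b = - \frac{1}{5}$ ($b = \frac{1}{-5} = - \frac{1}{5} \approx -0.2$)
$V{\left(W,U \right)} = \frac{12}{7}$ ($V{\left(W,U \right)} = 1 - \frac{1}{7 \left(- \frac{1}{5}\right)} = 1 - - \frac{5}{7} = 1 + \frac{5}{7} = \frac{12}{7}$)
$V{\left(x{\left(-3 \right)},-3 \right)} \left(-10\right) = \frac{12}{7} \left(-10\right) = - \frac{120}{7}$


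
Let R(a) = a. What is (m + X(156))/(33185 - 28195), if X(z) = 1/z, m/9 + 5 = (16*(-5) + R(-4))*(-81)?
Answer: 9545797/778440 ≈ 12.263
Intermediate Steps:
m = 61191 (m = -45 + 9*((16*(-5) - 4)*(-81)) = -45 + 9*((-80 - 4)*(-81)) = -45 + 9*(-84*(-81)) = -45 + 9*6804 = -45 + 61236 = 61191)
(m + X(156))/(33185 - 28195) = (61191 + 1/156)/(33185 - 28195) = (61191 + 1/156)/4990 = (9545797/156)*(1/4990) = 9545797/778440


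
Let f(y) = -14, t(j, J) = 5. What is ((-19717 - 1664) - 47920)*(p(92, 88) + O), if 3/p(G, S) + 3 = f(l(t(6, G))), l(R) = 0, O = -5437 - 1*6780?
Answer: 14393263292/17 ≈ 8.4666e+8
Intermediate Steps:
O = -12217 (O = -5437 - 6780 = -12217)
p(G, S) = -3/17 (p(G, S) = 3/(-3 - 14) = 3/(-17) = 3*(-1/17) = -3/17)
((-19717 - 1664) - 47920)*(p(92, 88) + O) = ((-19717 - 1664) - 47920)*(-3/17 - 12217) = (-21381 - 47920)*(-207692/17) = -69301*(-207692/17) = 14393263292/17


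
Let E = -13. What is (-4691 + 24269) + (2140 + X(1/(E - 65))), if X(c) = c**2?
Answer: 132132313/6084 ≈ 21718.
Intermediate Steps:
(-4691 + 24269) + (2140 + X(1/(E - 65))) = (-4691 + 24269) + (2140 + (1/(-13 - 65))**2) = 19578 + (2140 + (1/(-78))**2) = 19578 + (2140 + (-1/78)**2) = 19578 + (2140 + 1/6084) = 19578 + 13019761/6084 = 132132313/6084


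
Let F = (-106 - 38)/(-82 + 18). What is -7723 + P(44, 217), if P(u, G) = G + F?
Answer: -30015/4 ≈ -7503.8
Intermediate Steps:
F = 9/4 (F = -144/(-64) = -144*(-1/64) = 9/4 ≈ 2.2500)
P(u, G) = 9/4 + G (P(u, G) = G + 9/4 = 9/4 + G)
-7723 + P(44, 217) = -7723 + (9/4 + 217) = -7723 + 877/4 = -30015/4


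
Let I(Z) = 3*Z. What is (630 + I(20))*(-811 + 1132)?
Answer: 221490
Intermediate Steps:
(630 + I(20))*(-811 + 1132) = (630 + 3*20)*(-811 + 1132) = (630 + 60)*321 = 690*321 = 221490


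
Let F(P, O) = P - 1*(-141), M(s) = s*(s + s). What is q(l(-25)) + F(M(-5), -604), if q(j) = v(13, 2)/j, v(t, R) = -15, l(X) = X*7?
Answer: 6688/35 ≈ 191.09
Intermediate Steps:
M(s) = 2*s² (M(s) = s*(2*s) = 2*s²)
l(X) = 7*X
q(j) = -15/j
F(P, O) = 141 + P (F(P, O) = P + 141 = 141 + P)
q(l(-25)) + F(M(-5), -604) = -15/(7*(-25)) + (141 + 2*(-5)²) = -15/(-175) + (141 + 2*25) = -15*(-1/175) + (141 + 50) = 3/35 + 191 = 6688/35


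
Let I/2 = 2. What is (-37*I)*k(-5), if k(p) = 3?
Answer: -444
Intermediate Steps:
I = 4 (I = 2*2 = 4)
(-37*I)*k(-5) = -37*4*3 = -148*3 = -444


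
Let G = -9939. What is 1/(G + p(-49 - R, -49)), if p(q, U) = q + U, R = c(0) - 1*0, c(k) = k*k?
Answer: -1/10037 ≈ -9.9631e-5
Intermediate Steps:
c(k) = k²
R = 0 (R = 0² - 1*0 = 0 + 0 = 0)
p(q, U) = U + q
1/(G + p(-49 - R, -49)) = 1/(-9939 + (-49 + (-49 - 1*0))) = 1/(-9939 + (-49 + (-49 + 0))) = 1/(-9939 + (-49 - 49)) = 1/(-9939 - 98) = 1/(-10037) = -1/10037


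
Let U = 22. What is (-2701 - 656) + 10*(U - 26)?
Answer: -3397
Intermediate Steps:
(-2701 - 656) + 10*(U - 26) = (-2701 - 656) + 10*(22 - 26) = -3357 + 10*(-4) = -3357 - 40 = -3397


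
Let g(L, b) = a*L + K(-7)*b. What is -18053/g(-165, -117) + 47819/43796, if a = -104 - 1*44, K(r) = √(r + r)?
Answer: 1536286910119/4354257050436 - 234689*I*√14/66280894 ≈ 0.35282 - 0.013249*I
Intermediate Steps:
K(r) = √2*√r (K(r) = √(2*r) = √2*√r)
a = -148 (a = -104 - 44 = -148)
g(L, b) = -148*L + I*b*√14 (g(L, b) = -148*L + (√2*√(-7))*b = -148*L + (√2*(I*√7))*b = -148*L + (I*√14)*b = -148*L + I*b*√14)
-18053/g(-165, -117) + 47819/43796 = -18053/(-148*(-165) + I*(-117)*√14) + 47819/43796 = -18053/(24420 - 117*I*√14) + 47819*(1/43796) = -18053/(24420 - 117*I*√14) + 47819/43796 = 47819/43796 - 18053/(24420 - 117*I*√14)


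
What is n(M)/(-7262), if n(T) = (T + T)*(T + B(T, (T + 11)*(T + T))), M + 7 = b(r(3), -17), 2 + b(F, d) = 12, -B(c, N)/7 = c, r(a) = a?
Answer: 54/3631 ≈ 0.014872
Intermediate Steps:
B(c, N) = -7*c
b(F, d) = 10 (b(F, d) = -2 + 12 = 10)
M = 3 (M = -7 + 10 = 3)
n(T) = -12*T**2 (n(T) = (T + T)*(T - 7*T) = (2*T)*(-6*T) = -12*T**2)
n(M)/(-7262) = -12*3**2/(-7262) = -12*9*(-1/7262) = -108*(-1/7262) = 54/3631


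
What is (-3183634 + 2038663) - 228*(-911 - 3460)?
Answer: -148383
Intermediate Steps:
(-3183634 + 2038663) - 228*(-911 - 3460) = -1144971 - 228*(-4371) = -1144971 + 996588 = -148383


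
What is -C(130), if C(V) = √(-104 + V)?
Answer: -√26 ≈ -5.0990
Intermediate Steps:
-C(130) = -√(-104 + 130) = -√26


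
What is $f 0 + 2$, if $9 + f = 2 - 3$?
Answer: $2$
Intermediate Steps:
$f = -10$ ($f = -9 + \left(2 - 3\right) = -9 - 1 = -10$)
$f 0 + 2 = \left(-10\right) 0 + 2 = 0 + 2 = 2$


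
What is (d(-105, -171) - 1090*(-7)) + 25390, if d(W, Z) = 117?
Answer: 33137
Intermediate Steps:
(d(-105, -171) - 1090*(-7)) + 25390 = (117 - 1090*(-7)) + 25390 = (117 + 7630) + 25390 = 7747 + 25390 = 33137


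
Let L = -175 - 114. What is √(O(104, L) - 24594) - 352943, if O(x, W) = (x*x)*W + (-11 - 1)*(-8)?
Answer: -352943 + I*√3150322 ≈ -3.5294e+5 + 1774.9*I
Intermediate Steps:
L = -289
O(x, W) = 96 + W*x² (O(x, W) = x²*W - 12*(-8) = W*x² + 96 = 96 + W*x²)
√(O(104, L) - 24594) - 352943 = √((96 - 289*104²) - 24594) - 352943 = √((96 - 289*10816) - 24594) - 352943 = √((96 - 3125824) - 24594) - 352943 = √(-3125728 - 24594) - 352943 = √(-3150322) - 352943 = I*√3150322 - 352943 = -352943 + I*√3150322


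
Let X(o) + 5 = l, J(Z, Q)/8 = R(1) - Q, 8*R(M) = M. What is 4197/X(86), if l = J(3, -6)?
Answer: 4197/44 ≈ 95.386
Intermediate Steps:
R(M) = M/8
J(Z, Q) = 1 - 8*Q (J(Z, Q) = 8*((⅛)*1 - Q) = 8*(⅛ - Q) = 1 - 8*Q)
l = 49 (l = 1 - 8*(-6) = 1 + 48 = 49)
X(o) = 44 (X(o) = -5 + 49 = 44)
4197/X(86) = 4197/44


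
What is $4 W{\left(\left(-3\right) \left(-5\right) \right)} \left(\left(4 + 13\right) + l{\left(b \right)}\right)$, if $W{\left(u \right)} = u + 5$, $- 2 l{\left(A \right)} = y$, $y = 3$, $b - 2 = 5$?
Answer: $1240$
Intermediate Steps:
$b = 7$ ($b = 2 + 5 = 7$)
$l{\left(A \right)} = - \frac{3}{2}$ ($l{\left(A \right)} = \left(- \frac{1}{2}\right) 3 = - \frac{3}{2}$)
$W{\left(u \right)} = 5 + u$
$4 W{\left(\left(-3\right) \left(-5\right) \right)} \left(\left(4 + 13\right) + l{\left(b \right)}\right) = 4 \left(5 - -15\right) \left(\left(4 + 13\right) - \frac{3}{2}\right) = 4 \left(5 + 15\right) \left(17 - \frac{3}{2}\right) = 4 \cdot 20 \cdot \frac{31}{2} = 80 \cdot \frac{31}{2} = 1240$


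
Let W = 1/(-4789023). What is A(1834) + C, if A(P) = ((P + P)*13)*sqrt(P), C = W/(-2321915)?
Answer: 1/11119704339045 + 47684*sqrt(1834) ≈ 2.0421e+6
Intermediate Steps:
W = -1/4789023 ≈ -2.0881e-7
C = 1/11119704339045 (C = -1/4789023/(-2321915) = -1/4789023*(-1/2321915) = 1/11119704339045 ≈ 8.9930e-14)
A(P) = 26*P**(3/2) (A(P) = ((2*P)*13)*sqrt(P) = (26*P)*sqrt(P) = 26*P**(3/2))
A(1834) + C = 26*1834**(3/2) + 1/11119704339045 = 26*(1834*sqrt(1834)) + 1/11119704339045 = 47684*sqrt(1834) + 1/11119704339045 = 1/11119704339045 + 47684*sqrt(1834)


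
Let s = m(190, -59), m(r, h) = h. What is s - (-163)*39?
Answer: 6298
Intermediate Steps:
s = -59
s - (-163)*39 = -59 - (-163)*39 = -59 - 1*(-6357) = -59 + 6357 = 6298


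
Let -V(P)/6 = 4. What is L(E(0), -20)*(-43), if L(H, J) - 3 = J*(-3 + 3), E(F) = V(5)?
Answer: -129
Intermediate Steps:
V(P) = -24 (V(P) = -6*4 = -24)
E(F) = -24
L(H, J) = 3 (L(H, J) = 3 + J*(-3 + 3) = 3 + J*0 = 3 + 0 = 3)
L(E(0), -20)*(-43) = 3*(-43) = -129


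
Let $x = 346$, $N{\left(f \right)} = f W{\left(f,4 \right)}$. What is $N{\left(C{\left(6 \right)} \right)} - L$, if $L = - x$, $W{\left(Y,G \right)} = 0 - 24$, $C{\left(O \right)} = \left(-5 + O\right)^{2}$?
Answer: $322$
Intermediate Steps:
$W{\left(Y,G \right)} = -24$ ($W{\left(Y,G \right)} = 0 - 24 = -24$)
$N{\left(f \right)} = - 24 f$ ($N{\left(f \right)} = f \left(-24\right) = - 24 f$)
$L = -346$ ($L = \left(-1\right) 346 = -346$)
$N{\left(C{\left(6 \right)} \right)} - L = - 24 \left(-5 + 6\right)^{2} - -346 = - 24 \cdot 1^{2} + 346 = \left(-24\right) 1 + 346 = -24 + 346 = 322$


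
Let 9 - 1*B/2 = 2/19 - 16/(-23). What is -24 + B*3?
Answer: 11010/437 ≈ 25.195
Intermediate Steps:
B = 7166/437 (B = 18 - 2*(2/19 - 16/(-23)) = 18 - 2*(2*(1/19) - 16*(-1/23)) = 18 - 2*(2/19 + 16/23) = 18 - 2*350/437 = 18 - 700/437 = 7166/437 ≈ 16.398)
-24 + B*3 = -24 + (7166/437)*3 = -24 + 21498/437 = 11010/437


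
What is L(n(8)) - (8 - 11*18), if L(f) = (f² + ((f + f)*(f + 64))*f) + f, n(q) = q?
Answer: 9478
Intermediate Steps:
L(f) = f + f² + 2*f²*(64 + f) (L(f) = (f² + ((2*f)*(64 + f))*f) + f = (f² + (2*f*(64 + f))*f) + f = (f² + 2*f²*(64 + f)) + f = f + f² + 2*f²*(64 + f))
L(n(8)) - (8 - 11*18) = 8*(1 + 2*8² + 129*8) - (8 - 11*18) = 8*(1 + 2*64 + 1032) - (8 - 198) = 8*(1 + 128 + 1032) - 1*(-190) = 8*1161 + 190 = 9288 + 190 = 9478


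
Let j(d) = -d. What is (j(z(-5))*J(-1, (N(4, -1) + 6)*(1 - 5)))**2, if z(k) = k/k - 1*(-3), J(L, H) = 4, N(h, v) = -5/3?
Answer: 256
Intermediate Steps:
N(h, v) = -5/3 (N(h, v) = -5*1/3 = -5/3)
z(k) = 4 (z(k) = 1 + 3 = 4)
(j(z(-5))*J(-1, (N(4, -1) + 6)*(1 - 5)))**2 = (-1*4*4)**2 = (-4*4)**2 = (-16)**2 = 256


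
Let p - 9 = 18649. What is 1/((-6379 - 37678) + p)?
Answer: -1/25399 ≈ -3.9372e-5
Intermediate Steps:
p = 18658 (p = 9 + 18649 = 18658)
1/((-6379 - 37678) + p) = 1/((-6379 - 37678) + 18658) = 1/(-44057 + 18658) = 1/(-25399) = -1/25399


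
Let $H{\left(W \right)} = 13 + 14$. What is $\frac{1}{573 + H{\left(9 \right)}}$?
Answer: $\frac{1}{600} \approx 0.0016667$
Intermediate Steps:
$H{\left(W \right)} = 27$
$\frac{1}{573 + H{\left(9 \right)}} = \frac{1}{573 + 27} = \frac{1}{600}$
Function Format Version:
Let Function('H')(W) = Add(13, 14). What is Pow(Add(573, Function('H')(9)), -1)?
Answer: Rational(1, 600) ≈ 0.0016667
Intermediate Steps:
Function('H')(W) = 27
Pow(Add(573, Function('H')(9)), -1) = Pow(Add(573, 27), -1) = Pow(600, -1) = Rational(1, 600)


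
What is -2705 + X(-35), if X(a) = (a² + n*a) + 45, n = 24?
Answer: -2275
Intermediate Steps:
X(a) = 45 + a² + 24*a (X(a) = (a² + 24*a) + 45 = 45 + a² + 24*a)
-2705 + X(-35) = -2705 + (45 + (-35)² + 24*(-35)) = -2705 + (45 + 1225 - 840) = -2705 + 430 = -2275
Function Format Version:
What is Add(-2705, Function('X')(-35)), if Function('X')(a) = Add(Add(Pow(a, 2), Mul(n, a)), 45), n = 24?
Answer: -2275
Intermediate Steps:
Function('X')(a) = Add(45, Pow(a, 2), Mul(24, a)) (Function('X')(a) = Add(Add(Pow(a, 2), Mul(24, a)), 45) = Add(45, Pow(a, 2), Mul(24, a)))
Add(-2705, Function('X')(-35)) = Add(-2705, Add(45, Pow(-35, 2), Mul(24, -35))) = Add(-2705, Add(45, 1225, -840)) = Add(-2705, 430) = -2275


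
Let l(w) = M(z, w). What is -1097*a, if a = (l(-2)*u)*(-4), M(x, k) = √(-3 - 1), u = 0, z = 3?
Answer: 0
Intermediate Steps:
M(x, k) = 2*I (M(x, k) = √(-4) = 2*I)
l(w) = 2*I
a = 0 (a = ((2*I)*0)*(-4) = 0*(-4) = 0)
-1097*a = -1097*0 = 0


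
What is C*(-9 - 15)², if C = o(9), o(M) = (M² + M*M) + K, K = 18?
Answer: 103680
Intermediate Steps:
o(M) = 18 + 2*M² (o(M) = (M² + M*M) + 18 = (M² + M²) + 18 = 2*M² + 18 = 18 + 2*M²)
C = 180 (C = 18 + 2*9² = 18 + 2*81 = 18 + 162 = 180)
C*(-9 - 15)² = 180*(-9 - 15)² = 180*(-24)² = 180*576 = 103680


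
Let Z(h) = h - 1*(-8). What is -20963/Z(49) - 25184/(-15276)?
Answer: -466075/1273 ≈ -366.12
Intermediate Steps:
Z(h) = 8 + h (Z(h) = h + 8 = 8 + h)
-20963/Z(49) - 25184/(-15276) = -20963/(8 + 49) - 25184/(-15276) = -20963/57 - 25184*(-1/15276) = -20963*1/57 + 6296/3819 = -20963/57 + 6296/3819 = -466075/1273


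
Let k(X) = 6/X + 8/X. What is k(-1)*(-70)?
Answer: 980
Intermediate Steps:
k(X) = 14/X
k(-1)*(-70) = (14/(-1))*(-70) = (14*(-1))*(-70) = -14*(-70) = 980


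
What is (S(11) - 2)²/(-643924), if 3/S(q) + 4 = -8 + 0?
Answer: -81/10302784 ≈ -7.8619e-6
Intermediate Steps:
S(q) = -¼ (S(q) = 3/(-4 + (-8 + 0)) = 3/(-4 - 8) = 3/(-12) = 3*(-1/12) = -¼)
(S(11) - 2)²/(-643924) = (-¼ - 2)²/(-643924) = (-9/4)²*(-1/643924) = (81/16)*(-1/643924) = -81/10302784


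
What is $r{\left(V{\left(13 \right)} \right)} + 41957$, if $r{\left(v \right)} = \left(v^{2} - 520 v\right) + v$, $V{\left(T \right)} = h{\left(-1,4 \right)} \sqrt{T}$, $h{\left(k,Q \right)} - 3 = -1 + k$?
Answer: $41970 - 519 \sqrt{13} \approx 40099.0$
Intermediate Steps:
$h{\left(k,Q \right)} = 2 + k$ ($h{\left(k,Q \right)} = 3 + \left(-1 + k\right) = 2 + k$)
$V{\left(T \right)} = \sqrt{T}$ ($V{\left(T \right)} = \left(2 - 1\right) \sqrt{T} = 1 \sqrt{T} = \sqrt{T}$)
$r{\left(v \right)} = v^{2} - 519 v$
$r{\left(V{\left(13 \right)} \right)} + 41957 = \sqrt{13} \left(-519 + \sqrt{13}\right) + 41957 = 41957 + \sqrt{13} \left(-519 + \sqrt{13}\right)$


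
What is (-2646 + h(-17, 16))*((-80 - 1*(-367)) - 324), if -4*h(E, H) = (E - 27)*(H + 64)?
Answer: 65342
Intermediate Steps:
h(E, H) = -(-27 + E)*(64 + H)/4 (h(E, H) = -(E - 27)*(H + 64)/4 = -(-27 + E)*(64 + H)/4)
(-2646 + h(-17, 16))*((-80 - 1*(-367)) - 324) = (-2646 + (432 - 16*(-17) + (27/4)*16 - ¼*(-17)*16))*((-80 - 1*(-367)) - 324) = (-2646 + (432 + 272 + 108 + 68))*((-80 + 367) - 324) = (-2646 + 880)*(287 - 324) = -1766*(-37) = 65342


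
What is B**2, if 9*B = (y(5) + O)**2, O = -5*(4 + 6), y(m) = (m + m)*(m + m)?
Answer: 6250000/81 ≈ 77161.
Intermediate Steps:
y(m) = 4*m**2 (y(m) = (2*m)*(2*m) = 4*m**2)
O = -50 (O = -5*10 = -50)
B = 2500/9 (B = (4*5**2 - 50)**2/9 = (4*25 - 50)**2/9 = (100 - 50)**2/9 = (1/9)*50**2 = (1/9)*2500 = 2500/9 ≈ 277.78)
B**2 = (2500/9)**2 = 6250000/81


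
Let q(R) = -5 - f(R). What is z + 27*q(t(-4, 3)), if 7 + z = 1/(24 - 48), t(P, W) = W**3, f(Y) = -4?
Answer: -817/24 ≈ -34.042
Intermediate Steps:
z = -169/24 (z = -7 + 1/(24 - 48) = -7 + 1/(-24) = -7 - 1/24 = -169/24 ≈ -7.0417)
q(R) = -1 (q(R) = -5 - 1*(-4) = -5 + 4 = -1)
z + 27*q(t(-4, 3)) = -169/24 + 27*(-1) = -169/24 - 27 = -817/24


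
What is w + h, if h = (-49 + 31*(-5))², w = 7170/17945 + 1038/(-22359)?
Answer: 1113188214080/26748817 ≈ 41616.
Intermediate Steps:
w = 9445808/26748817 (w = 7170*(1/17945) + 1038*(-1/22359) = 1434/3589 - 346/7453 = 9445808/26748817 ≈ 0.35313)
h = 41616 (h = (-49 - 155)² = (-204)² = 41616)
w + h = 9445808/26748817 + 41616 = 1113188214080/26748817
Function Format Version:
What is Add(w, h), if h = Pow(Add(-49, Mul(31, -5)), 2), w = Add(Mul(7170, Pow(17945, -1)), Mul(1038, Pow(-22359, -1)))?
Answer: Rational(1113188214080, 26748817) ≈ 41616.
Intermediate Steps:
w = Rational(9445808, 26748817) (w = Add(Mul(7170, Rational(1, 17945)), Mul(1038, Rational(-1, 22359))) = Add(Rational(1434, 3589), Rational(-346, 7453)) = Rational(9445808, 26748817) ≈ 0.35313)
h = 41616 (h = Pow(Add(-49, -155), 2) = Pow(-204, 2) = 41616)
Add(w, h) = Add(Rational(9445808, 26748817), 41616) = Rational(1113188214080, 26748817)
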